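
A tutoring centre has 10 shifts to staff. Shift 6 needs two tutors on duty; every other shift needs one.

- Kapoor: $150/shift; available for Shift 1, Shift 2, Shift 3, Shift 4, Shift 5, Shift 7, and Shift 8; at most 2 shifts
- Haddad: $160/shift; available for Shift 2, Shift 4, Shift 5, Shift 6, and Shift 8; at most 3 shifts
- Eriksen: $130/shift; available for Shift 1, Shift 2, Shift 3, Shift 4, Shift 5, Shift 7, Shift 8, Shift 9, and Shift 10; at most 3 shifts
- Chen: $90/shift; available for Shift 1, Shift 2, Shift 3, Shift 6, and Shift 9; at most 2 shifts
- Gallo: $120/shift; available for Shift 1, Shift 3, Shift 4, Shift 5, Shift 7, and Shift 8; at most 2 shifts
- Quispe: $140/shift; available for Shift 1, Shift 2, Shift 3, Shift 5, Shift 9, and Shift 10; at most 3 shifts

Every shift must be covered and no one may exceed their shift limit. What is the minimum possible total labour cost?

Shift 6 can only be covered by Haddad and Chen, so that assignment is forced.
Picking the cheapest available tutor for each shift independently would cost $1220, but that ignores the shift limits.
An optimal schedule: Shift 1→Eriksen, Shift 2→Quispe, Shift 3→Quispe, Shift 4→Gallo, Shift 5→Quispe, Shift 6→Chen+Haddad, Shift 7→Gallo, Shift 8→Eriksen, Shift 9→Chen, Shift 10→Eriksen.
Total: 130 + 140 + 140 + 120 + 140 + 90 + 160 + 120 + 130 + 90 + 130 = $1390.

$1390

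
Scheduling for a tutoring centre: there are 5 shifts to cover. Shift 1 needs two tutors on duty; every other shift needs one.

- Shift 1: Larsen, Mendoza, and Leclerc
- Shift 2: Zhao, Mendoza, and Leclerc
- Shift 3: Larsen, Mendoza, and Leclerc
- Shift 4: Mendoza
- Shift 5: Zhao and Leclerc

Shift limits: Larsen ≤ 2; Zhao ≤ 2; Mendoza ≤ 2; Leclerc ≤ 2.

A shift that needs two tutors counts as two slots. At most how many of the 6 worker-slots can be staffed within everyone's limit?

Total capacity across all tutors is 2+2+2+2 = 8, and 6 slots are needed, so at most 6 can be filled.
An assignment achieving 6: Shift 1→Larsen+Mendoza, Shift 2→Zhao, Shift 3→Larsen, Shift 4→Mendoza, Shift 5→Zhao.
Loads: Larsen 2/2, Zhao 2/2, Mendoza 2/2, Leclerc 0/2.

6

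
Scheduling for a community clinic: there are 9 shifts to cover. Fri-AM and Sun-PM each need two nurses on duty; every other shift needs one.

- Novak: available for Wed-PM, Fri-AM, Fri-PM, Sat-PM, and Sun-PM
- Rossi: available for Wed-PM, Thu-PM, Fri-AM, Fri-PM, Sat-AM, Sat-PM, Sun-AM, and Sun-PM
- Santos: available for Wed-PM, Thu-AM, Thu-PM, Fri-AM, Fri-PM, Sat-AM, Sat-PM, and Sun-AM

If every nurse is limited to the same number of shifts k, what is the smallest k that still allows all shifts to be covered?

With 3 nurses and 11 worker-slots to fill, someone must work at least ⌈11/3⌉ = 4 shifts, so k ≥ 4.
k = 4 works: Wed-PM→Novak, Thu-AM→Santos, Thu-PM→Rossi, Fri-AM→Novak+Santos, Fri-PM→Novak, Sat-AM→Rossi, Sat-PM→Santos, Sun-AM→Rossi, Sun-PM→Novak+Rossi.
Loads: Novak 4, Rossi 4, Santos 3 — all ≤ 4.

4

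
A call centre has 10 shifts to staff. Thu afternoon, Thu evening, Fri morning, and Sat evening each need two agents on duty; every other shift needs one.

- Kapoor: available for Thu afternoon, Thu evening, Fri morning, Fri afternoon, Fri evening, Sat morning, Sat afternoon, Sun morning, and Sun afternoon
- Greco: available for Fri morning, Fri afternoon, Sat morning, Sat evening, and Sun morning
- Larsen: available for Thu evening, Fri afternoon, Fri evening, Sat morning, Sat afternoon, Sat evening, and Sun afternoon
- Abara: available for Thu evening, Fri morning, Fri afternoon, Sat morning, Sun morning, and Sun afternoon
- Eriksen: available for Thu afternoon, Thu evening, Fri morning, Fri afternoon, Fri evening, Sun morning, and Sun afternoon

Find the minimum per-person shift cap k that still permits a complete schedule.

With 5 agents and 14 worker-slots to fill, someone must work at least ⌈14/5⌉ = 3 shifts, so k ≥ 3.
k = 3 works: Thu afternoon→Kapoor+Eriksen, Thu evening→Abara+Eriksen, Fri morning→Abara+Eriksen, Fri afternoon→Larsen, Fri evening→Kapoor, Sat morning→Greco, Sat afternoon→Kapoor, Sat evening→Greco+Larsen, Sun morning→Greco, Sun afternoon→Larsen.
Loads: Kapoor 3, Greco 3, Larsen 3, Abara 2, Eriksen 3 — all ≤ 3.

3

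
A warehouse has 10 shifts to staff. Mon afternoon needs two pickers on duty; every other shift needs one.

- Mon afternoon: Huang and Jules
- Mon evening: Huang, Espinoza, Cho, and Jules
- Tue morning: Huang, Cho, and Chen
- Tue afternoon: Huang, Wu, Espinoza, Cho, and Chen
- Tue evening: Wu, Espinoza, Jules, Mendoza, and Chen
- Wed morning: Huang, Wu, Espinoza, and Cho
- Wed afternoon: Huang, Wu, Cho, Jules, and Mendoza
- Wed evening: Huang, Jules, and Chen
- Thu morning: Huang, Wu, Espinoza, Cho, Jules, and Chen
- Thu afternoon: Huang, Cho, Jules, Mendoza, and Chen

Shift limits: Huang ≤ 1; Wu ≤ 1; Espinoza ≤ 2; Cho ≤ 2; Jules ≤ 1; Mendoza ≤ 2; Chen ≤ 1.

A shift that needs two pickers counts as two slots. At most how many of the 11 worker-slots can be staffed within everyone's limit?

Total capacity across all pickers is 1+1+2+2+1+2+1 = 10, and 11 slots are needed, so at most 10 can be filled.
An assignment achieving 10: Mon afternoon→Huang+Jules, Mon evening→Espinoza, Tue morning→Cho, Tue afternoon→Espinoza, Tue evening→Mendoza, Wed morning→Wu, Wed afternoon→Cho, Wed evening→Chen, Thu afternoon→Mendoza.
Loads: Huang 1/1, Wu 1/1, Espinoza 2/2, Cho 2/2, Jules 1/1, Mendoza 2/2, Chen 1/1.

10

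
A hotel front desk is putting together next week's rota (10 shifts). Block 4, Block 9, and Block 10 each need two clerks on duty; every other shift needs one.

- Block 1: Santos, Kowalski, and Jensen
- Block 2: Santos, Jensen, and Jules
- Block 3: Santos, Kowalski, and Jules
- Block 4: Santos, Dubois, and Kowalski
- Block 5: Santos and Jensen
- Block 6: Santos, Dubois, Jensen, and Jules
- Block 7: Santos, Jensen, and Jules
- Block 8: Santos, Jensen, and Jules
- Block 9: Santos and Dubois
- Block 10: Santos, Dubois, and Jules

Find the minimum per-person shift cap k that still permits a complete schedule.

With 5 clerks and 13 worker-slots to fill, someone must work at least ⌈13/5⌉ = 3 shifts, so k ≥ 3.
k = 3 works: Block 1→Santos, Block 2→Jensen, Block 3→Kowalski, Block 4→Dubois+Kowalski, Block 5→Santos, Block 6→Jules, Block 7→Jensen, Block 8→Jensen, Block 9→Santos+Dubois, Block 10→Dubois+Jules.
Loads: Santos 3, Dubois 3, Kowalski 2, Jensen 3, Jules 2 — all ≤ 3.

3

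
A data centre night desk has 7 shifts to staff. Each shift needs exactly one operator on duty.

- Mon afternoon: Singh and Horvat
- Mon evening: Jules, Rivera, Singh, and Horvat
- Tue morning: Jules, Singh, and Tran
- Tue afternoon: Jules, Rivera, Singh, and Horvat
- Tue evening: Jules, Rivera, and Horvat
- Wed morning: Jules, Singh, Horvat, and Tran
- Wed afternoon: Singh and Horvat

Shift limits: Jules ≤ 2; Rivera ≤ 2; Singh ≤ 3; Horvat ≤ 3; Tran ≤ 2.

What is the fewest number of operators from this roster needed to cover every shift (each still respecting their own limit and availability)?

7 slots to fill and no one can take more than 3, so at least ⌈7/3⌉ = 3 operators are needed.
Jules, Rivera, and Singh alone can cover everything: Mon afternoon→Singh, Mon evening→Rivera, Tue morning→Jules, Tue afternoon→Rivera, Tue evening→Jules, Wed morning→Singh, Wed afternoon→Singh.

3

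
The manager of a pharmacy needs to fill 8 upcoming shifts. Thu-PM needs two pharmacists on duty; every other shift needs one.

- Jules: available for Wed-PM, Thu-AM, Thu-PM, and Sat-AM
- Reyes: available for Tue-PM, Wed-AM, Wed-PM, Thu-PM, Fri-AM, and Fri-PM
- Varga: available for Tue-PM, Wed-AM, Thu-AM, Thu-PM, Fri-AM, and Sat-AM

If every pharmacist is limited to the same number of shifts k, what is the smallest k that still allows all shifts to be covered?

3

With 3 pharmacists and 9 worker-slots to fill, someone must work at least ⌈9/3⌉ = 3 shifts, so k ≥ 3.
k = 3 works: Tue-PM→Reyes, Wed-AM→Reyes, Wed-PM→Jules, Thu-AM→Jules, Thu-PM→Jules+Varga, Fri-AM→Varga, Fri-PM→Reyes, Sat-AM→Varga.
Loads: Jules 3, Reyes 3, Varga 3 — all ≤ 3.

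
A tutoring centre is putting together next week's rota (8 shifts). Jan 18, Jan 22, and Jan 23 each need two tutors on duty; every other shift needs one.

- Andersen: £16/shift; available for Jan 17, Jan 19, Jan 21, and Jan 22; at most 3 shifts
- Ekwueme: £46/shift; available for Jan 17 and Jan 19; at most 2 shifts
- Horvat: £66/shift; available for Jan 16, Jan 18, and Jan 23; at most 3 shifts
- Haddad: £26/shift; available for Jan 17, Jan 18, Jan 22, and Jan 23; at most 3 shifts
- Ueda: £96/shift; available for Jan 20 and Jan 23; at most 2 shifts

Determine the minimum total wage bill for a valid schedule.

Jan 16 can only be covered by Horvat, so that assignment is forced.
Jan 18 can only be covered by Horvat and Haddad, so that assignment is forced.
Jan 20 can only be covered by Ueda, so that assignment is forced.
Picking the cheapest available tutor for each shift independently would cost £436, but that ignores the shift limits.
An optimal schedule: Jan 16→Horvat, Jan 17→Ekwueme, Jan 18→Horvat+Haddad, Jan 19→Andersen, Jan 20→Ueda, Jan 21→Andersen, Jan 22→Andersen+Haddad, Jan 23→Horvat+Haddad.
Total: 66 + 46 + 66 + 26 + 16 + 96 + 16 + 16 + 26 + 66 + 26 = £466.

£466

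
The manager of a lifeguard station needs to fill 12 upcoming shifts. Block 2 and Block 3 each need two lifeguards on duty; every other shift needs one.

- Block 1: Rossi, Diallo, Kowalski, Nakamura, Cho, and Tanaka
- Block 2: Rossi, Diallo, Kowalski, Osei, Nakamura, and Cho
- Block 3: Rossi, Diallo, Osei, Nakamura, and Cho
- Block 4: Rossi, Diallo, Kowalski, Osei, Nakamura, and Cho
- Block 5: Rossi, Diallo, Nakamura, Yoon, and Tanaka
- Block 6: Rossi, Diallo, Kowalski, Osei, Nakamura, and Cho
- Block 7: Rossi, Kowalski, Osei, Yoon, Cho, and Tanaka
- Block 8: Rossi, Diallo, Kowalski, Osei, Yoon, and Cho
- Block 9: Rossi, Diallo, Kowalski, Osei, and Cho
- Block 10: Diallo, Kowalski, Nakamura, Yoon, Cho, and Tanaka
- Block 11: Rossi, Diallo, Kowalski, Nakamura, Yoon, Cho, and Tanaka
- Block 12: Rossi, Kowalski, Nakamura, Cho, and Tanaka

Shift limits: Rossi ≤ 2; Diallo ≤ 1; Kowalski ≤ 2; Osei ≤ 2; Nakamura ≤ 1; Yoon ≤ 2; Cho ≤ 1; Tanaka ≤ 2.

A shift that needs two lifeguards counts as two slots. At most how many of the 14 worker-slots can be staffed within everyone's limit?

Total capacity across all lifeguards is 2+1+2+2+1+2+1+2 = 13, and 14 slots are needed, so at most 13 can be filled.
An assignment achieving 13: Block 1→Nakamura, Block 2→Osei+Cho, Block 3→Rossi+Diallo, Block 4→Osei, Block 5→Rossi, Block 7→Yoon, Block 8→Yoon, Block 9→Kowalski, Block 10→Tanaka, Block 11→Tanaka, Block 12→Kowalski.
Loads: Rossi 2/2, Diallo 1/1, Kowalski 2/2, Osei 2/2, Nakamura 1/1, Yoon 2/2, Cho 1/1, Tanaka 2/2.

13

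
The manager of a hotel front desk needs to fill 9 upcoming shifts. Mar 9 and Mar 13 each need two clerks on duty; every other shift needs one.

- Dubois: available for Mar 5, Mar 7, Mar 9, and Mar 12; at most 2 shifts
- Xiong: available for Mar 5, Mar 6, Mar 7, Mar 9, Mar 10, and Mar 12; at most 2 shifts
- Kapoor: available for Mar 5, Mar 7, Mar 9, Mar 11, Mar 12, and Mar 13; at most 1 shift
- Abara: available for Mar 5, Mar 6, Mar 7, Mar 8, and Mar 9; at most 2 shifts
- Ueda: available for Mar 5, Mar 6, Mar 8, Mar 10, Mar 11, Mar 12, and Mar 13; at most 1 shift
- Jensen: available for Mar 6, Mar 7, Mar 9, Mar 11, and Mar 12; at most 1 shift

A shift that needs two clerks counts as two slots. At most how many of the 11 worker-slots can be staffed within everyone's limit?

9

Total capacity across all clerks is 2+2+1+2+1+1 = 9, and 11 slots are needed, so at most 9 can be filled.
An assignment achieving 9: Mar 5→Dubois, Mar 6→Xiong, Mar 7→Dubois, Mar 8→Abara, Mar 9→Abara, Mar 10→Xiong, Mar 11→Jensen, Mar 13→Kapoor+Ueda.
Loads: Dubois 2/2, Xiong 2/2, Kapoor 1/1, Abara 2/2, Ueda 1/1, Jensen 1/1.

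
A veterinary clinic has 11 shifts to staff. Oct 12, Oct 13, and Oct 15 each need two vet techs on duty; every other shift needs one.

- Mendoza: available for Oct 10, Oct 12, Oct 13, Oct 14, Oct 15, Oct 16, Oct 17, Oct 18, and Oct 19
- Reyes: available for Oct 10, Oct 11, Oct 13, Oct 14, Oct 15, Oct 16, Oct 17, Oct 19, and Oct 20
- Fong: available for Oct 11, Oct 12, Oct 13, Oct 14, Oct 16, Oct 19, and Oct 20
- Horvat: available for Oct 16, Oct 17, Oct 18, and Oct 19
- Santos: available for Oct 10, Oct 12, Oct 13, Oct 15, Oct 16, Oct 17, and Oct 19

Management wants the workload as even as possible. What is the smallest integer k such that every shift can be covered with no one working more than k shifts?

With 5 vet techs and 14 worker-slots to fill, someone must work at least ⌈14/5⌉ = 3 shifts, so k ≥ 3.
k = 3 works: Oct 10→Mendoza, Oct 11→Reyes, Oct 12→Mendoza+Fong, Oct 13→Fong+Santos, Oct 14→Fong, Oct 15→Reyes+Santos, Oct 16→Horvat, Oct 17→Horvat, Oct 18→Mendoza, Oct 19→Horvat, Oct 20→Reyes.
Loads: Mendoza 3, Reyes 3, Fong 3, Horvat 3, Santos 2 — all ≤ 3.

3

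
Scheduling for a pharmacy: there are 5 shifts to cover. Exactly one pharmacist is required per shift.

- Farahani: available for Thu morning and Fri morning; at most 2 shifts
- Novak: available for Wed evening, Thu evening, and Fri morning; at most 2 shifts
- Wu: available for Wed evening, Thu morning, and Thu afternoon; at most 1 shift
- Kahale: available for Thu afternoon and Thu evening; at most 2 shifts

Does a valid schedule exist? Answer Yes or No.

One valid schedule: Wed evening→Novak, Thu morning→Farahani, Thu afternoon→Wu, Thu evening→Novak, Fri morning→Farahani.
Loads: Farahani 2/2, Novak 2/2, Wu 1/1, Kahale 0/2 — all within limits.

Yes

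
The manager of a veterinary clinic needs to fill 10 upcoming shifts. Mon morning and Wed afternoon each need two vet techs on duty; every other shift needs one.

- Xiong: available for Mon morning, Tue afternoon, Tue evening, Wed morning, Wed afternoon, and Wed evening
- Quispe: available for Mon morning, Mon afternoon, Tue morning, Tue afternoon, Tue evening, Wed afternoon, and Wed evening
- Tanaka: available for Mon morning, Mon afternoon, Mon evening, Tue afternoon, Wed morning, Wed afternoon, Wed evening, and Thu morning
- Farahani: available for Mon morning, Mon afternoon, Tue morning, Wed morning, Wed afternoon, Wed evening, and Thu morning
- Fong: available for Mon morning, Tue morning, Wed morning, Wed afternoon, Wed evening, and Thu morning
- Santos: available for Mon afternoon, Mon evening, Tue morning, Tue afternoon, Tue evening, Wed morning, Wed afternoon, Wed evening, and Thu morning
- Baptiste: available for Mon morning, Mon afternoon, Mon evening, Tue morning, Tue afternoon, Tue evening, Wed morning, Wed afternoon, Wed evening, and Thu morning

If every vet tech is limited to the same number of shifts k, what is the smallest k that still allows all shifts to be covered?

With 7 vet techs and 12 worker-slots to fill, someone must work at least ⌈12/7⌉ = 2 shifts, so k ≥ 2.
k = 2 works: Mon morning→Fong+Baptiste, Mon afternoon→Quispe, Mon evening→Tanaka, Tue morning→Quispe, Tue afternoon→Xiong, Tue evening→Xiong, Wed morning→Farahani, Wed afternoon→Fong+Santos, Wed evening→Farahani, Thu morning→Tanaka.
Loads: Xiong 2, Quispe 2, Tanaka 2, Farahani 2, Fong 2, Santos 1, Baptiste 1 — all ≤ 2.

2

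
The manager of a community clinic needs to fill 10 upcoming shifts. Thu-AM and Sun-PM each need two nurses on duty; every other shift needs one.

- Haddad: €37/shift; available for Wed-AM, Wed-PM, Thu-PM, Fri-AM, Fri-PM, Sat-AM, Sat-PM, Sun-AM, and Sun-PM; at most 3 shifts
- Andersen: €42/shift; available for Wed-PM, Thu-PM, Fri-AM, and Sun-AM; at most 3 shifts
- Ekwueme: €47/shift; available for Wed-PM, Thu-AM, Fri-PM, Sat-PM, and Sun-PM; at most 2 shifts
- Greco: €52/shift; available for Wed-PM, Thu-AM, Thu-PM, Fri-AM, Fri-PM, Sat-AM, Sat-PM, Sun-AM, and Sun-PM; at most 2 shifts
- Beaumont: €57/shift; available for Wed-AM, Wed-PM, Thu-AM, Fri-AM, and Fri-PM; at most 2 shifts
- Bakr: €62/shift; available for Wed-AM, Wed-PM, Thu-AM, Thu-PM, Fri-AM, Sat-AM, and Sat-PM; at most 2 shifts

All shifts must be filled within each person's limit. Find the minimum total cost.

Picking the cheapest available nurse for each shift independently would cost €479, but that ignores the shift limits.
An optimal schedule: Wed-AM→Haddad, Wed-PM→Andersen, Thu-AM→Greco+Beaumont, Thu-PM→Andersen, Fri-AM→Andersen, Fri-PM→Beaumont, Sat-AM→Haddad, Sat-PM→Ekwueme, Sun-AM→Haddad, Sun-PM→Ekwueme+Greco.
Total: 37 + 42 + 52 + 57 + 42 + 42 + 57 + 37 + 47 + 37 + 47 + 52 = €549.

€549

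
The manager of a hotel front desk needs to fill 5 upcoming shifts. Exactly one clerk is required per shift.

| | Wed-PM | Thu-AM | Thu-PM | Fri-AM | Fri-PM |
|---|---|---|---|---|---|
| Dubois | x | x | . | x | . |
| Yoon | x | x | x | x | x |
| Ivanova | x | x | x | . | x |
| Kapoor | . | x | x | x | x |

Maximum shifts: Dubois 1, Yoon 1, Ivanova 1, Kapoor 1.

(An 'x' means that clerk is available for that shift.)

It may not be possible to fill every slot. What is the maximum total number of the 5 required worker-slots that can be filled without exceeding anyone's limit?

Total capacity across all clerks is 1+1+1+1 = 4, and 5 slots are needed, so at most 4 can be filled.
An assignment achieving 4: Wed-PM→Dubois, Thu-PM→Yoon, Fri-AM→Kapoor, Fri-PM→Ivanova.
Loads: Dubois 1/1, Yoon 1/1, Ivanova 1/1, Kapoor 1/1.

4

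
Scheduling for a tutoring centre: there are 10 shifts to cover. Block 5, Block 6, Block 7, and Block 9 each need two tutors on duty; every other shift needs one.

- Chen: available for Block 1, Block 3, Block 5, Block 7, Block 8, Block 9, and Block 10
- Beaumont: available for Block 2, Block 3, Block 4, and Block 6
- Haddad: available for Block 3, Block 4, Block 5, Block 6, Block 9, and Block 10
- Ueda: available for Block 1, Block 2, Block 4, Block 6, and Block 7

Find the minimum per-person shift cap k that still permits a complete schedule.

With 4 tutors and 14 worker-slots to fill, someone must work at least ⌈14/4⌉ = 4 shifts, so k ≥ 4.
k = 4 works: Block 1→Ueda, Block 2→Beaumont, Block 3→Beaumont, Block 4→Beaumont, Block 5→Chen+Haddad, Block 6→Beaumont+Haddad, Block 7→Chen+Ueda, Block 8→Chen, Block 9→Chen+Haddad, Block 10→Haddad.
Loads: Chen 4, Beaumont 4, Haddad 4, Ueda 2 — all ≤ 4.

4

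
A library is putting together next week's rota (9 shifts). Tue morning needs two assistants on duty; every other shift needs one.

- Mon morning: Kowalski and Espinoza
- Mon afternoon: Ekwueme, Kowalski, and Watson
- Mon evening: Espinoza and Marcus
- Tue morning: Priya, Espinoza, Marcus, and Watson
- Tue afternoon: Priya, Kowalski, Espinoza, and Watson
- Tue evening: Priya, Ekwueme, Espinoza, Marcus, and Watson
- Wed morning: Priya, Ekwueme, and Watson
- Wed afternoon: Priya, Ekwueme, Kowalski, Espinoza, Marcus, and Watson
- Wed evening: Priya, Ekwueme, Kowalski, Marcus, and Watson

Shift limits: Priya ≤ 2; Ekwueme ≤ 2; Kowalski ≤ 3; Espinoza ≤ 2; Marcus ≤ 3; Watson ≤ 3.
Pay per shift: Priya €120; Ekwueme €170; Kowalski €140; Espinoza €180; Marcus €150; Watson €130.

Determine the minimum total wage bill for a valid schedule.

Picking the cheapest available assistant for each shift independently would cost €1270, but that ignores the shift limits.
An optimal schedule: Mon morning→Kowalski, Mon afternoon→Watson, Mon evening→Marcus, Tue morning→Watson+Marcus, Tue afternoon→Priya, Tue evening→Watson, Wed morning→Priya, Wed afternoon→Kowalski, Wed evening→Kowalski.
Total: 140 + 130 + 150 + 130 + 150 + 120 + 130 + 120 + 140 + 140 = €1350.

€1350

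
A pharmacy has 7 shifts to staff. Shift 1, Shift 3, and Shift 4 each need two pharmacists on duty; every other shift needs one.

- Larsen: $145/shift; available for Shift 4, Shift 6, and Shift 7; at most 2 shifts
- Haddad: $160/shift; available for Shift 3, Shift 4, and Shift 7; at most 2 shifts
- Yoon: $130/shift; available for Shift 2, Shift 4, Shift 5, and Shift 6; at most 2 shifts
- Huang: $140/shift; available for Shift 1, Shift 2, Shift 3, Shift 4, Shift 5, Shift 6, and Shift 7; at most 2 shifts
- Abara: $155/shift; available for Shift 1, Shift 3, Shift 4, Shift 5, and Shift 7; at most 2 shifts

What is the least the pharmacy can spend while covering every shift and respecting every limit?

$1460

Shift 1 can only be covered by Huang and Abara, so that assignment is forced.
Picking the cheapest available pharmacist for each shift independently would cost $1390, but that ignores the shift limits.
An optimal schedule: Shift 1→Huang+Abara, Shift 2→Yoon, Shift 3→Haddad+Huang, Shift 4→Haddad+Abara, Shift 5→Yoon, Shift 6→Larsen, Shift 7→Larsen.
Total: 140 + 155 + 130 + 160 + 140 + 160 + 155 + 130 + 145 + 145 = $1460.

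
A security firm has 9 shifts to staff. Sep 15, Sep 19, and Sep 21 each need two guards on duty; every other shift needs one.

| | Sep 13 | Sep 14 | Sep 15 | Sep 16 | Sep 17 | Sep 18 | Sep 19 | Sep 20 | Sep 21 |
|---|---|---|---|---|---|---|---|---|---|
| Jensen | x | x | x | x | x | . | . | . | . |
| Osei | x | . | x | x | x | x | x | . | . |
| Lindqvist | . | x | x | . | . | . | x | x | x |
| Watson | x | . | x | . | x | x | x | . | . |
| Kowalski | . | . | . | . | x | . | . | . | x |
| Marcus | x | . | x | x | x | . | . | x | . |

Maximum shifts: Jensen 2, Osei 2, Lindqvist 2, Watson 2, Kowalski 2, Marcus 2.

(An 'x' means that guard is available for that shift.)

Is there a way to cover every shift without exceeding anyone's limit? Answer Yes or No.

Yes

Sep 21 can only be covered by Lindqvist and Kowalski, so that assignment is forced.
One valid schedule: Sep 13→Marcus, Sep 14→Jensen, Sep 15→Watson+Marcus, Sep 16→Jensen, Sep 17→Kowalski, Sep 18→Osei, Sep 19→Osei+Watson, Sep 20→Lindqvist, Sep 21→Lindqvist+Kowalski.
Loads: Jensen 2/2, Osei 2/2, Lindqvist 2/2, Watson 2/2, Kowalski 2/2, Marcus 2/2 — all within limits.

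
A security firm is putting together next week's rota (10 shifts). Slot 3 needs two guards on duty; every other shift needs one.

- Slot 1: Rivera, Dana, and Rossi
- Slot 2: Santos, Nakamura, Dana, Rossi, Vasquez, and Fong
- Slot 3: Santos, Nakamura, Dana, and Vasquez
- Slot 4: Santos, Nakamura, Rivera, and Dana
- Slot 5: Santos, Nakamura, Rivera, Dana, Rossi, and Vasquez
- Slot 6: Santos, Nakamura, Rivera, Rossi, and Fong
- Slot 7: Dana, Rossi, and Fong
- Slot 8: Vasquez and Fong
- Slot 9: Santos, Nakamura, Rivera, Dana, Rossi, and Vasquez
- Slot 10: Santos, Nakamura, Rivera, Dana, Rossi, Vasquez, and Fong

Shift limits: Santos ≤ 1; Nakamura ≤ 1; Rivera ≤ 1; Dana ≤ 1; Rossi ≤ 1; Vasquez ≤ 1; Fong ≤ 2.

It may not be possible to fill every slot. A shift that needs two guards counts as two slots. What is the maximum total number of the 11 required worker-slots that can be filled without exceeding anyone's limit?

Total capacity across all guards is 1+1+1+1+1+1+2 = 8, and 11 slots are needed, so at most 8 can be filled.
An assignment achieving 8: Slot 1→Rivera, Slot 2→Fong, Slot 3→Santos+Nakamura, Slot 6→Rossi, Slot 7→Dana, Slot 8→Vasquez, Slot 10→Fong.
Loads: Santos 1/1, Nakamura 1/1, Rivera 1/1, Dana 1/1, Rossi 1/1, Vasquez 1/1, Fong 2/2.

8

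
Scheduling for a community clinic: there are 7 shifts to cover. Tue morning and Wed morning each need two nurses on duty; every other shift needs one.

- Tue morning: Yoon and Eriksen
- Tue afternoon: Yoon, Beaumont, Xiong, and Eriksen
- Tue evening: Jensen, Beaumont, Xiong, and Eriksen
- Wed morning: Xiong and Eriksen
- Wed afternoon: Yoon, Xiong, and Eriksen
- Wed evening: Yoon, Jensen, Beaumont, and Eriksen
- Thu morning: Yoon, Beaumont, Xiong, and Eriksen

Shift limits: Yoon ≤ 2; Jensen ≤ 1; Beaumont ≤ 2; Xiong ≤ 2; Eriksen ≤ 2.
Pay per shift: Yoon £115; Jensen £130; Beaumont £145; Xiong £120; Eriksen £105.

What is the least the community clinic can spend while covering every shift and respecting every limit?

Tue morning can only be covered by Yoon and Eriksen, so that assignment is forced.
Wed morning can only be covered by Xiong and Eriksen, so that assignment is forced.
Picking the cheapest available nurse for each shift independently would cost £970, but that ignores the shift limits.
An optimal schedule: Tue morning→Yoon+Eriksen, Tue afternoon→Beaumont, Tue evening→Jensen, Wed morning→Xiong+Eriksen, Wed afternoon→Yoon, Wed evening→Beaumont, Thu morning→Xiong.
Total: 115 + 105 + 145 + 130 + 120 + 105 + 115 + 145 + 120 = £1100.

£1100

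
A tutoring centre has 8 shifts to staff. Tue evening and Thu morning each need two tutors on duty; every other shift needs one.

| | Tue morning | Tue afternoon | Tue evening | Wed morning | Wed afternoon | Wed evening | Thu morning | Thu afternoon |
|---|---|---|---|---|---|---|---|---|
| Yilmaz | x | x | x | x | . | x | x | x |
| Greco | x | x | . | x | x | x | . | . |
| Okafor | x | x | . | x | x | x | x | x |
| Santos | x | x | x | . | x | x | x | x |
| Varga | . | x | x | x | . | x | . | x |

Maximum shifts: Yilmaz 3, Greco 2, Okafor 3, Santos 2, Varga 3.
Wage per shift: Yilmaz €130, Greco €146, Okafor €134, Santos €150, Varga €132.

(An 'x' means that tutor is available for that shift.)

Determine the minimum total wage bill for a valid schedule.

€1334

Picking the cheapest available tutor for each shift independently would cost €1310, but that ignores the shift limits.
An optimal schedule: Tue morning→Yilmaz, Tue afternoon→Okafor, Tue evening→Yilmaz+Varga, Wed morning→Varga, Wed afternoon→Okafor, Wed evening→Greco, Thu morning→Yilmaz+Okafor, Thu afternoon→Varga.
Total: 130 + 134 + 130 + 132 + 132 + 134 + 146 + 130 + 134 + 132 = €1334.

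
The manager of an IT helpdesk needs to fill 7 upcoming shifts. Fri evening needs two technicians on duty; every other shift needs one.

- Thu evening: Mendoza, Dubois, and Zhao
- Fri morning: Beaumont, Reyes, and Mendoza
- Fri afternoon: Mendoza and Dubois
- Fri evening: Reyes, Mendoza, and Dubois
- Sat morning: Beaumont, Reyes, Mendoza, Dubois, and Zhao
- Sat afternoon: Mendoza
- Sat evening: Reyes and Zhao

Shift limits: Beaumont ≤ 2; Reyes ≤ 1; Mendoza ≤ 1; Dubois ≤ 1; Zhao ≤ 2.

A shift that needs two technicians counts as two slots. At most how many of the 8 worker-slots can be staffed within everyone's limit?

Total capacity across all technicians is 2+1+1+1+2 = 7, and 8 slots are needed, so at most 7 can be filled.
An assignment achieving 7: Thu evening→Zhao, Fri morning→Beaumont, Fri afternoon→Dubois, Fri evening→Reyes, Sat morning→Beaumont, Sat afternoon→Mendoza, Sat evening→Zhao.
Loads: Beaumont 2/2, Reyes 1/1, Mendoza 1/1, Dubois 1/1, Zhao 2/2.

7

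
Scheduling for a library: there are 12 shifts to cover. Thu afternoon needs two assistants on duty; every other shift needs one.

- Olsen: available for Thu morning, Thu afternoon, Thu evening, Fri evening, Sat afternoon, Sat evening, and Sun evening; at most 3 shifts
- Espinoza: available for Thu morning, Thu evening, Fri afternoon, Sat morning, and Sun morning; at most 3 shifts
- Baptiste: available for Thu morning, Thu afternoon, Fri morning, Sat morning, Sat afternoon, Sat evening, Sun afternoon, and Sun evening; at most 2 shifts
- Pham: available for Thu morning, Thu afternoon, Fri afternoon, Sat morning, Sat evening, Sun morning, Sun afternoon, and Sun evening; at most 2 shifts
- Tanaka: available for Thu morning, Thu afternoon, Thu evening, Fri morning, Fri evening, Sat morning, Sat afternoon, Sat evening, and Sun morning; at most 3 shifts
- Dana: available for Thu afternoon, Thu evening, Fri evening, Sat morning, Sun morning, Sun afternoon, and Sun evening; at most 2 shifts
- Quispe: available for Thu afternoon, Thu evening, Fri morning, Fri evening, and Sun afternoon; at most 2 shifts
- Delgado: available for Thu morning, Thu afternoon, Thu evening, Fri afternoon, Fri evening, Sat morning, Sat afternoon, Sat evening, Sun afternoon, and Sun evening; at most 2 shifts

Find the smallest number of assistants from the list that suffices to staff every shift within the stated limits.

5

13 slots to fill and no one can take more than 3, so at least ⌈13/3⌉ = 5 assistants are needed.
Olsen, Espinoza, Baptiste, Pham, and Tanaka alone can cover everything: Thu morning→Tanaka, Thu afternoon→Pham+Tanaka, Thu evening→Olsen, Fri morning→Baptiste, Fri afternoon→Espinoza, Fri evening→Olsen, Sat morning→Espinoza, Sat afternoon→Olsen, Sat evening→Tanaka, Sun morning→Espinoza, Sun afternoon→Baptiste, Sun evening→Pham.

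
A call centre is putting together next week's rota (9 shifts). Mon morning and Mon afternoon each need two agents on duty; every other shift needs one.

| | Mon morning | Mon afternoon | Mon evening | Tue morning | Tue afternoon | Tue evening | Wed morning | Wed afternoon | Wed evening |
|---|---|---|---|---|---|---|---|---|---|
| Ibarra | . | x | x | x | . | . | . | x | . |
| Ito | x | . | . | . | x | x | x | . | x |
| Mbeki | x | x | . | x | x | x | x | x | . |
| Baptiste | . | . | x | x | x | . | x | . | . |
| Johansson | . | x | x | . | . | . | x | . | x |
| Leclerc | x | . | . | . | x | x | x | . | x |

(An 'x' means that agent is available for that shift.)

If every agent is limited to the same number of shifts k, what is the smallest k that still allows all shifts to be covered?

With 6 agents and 11 worker-slots to fill, someone must work at least ⌈11/6⌉ = 2 shifts, so k ≥ 2.
k = 2 works: Mon morning→Ito+Mbeki, Mon afternoon→Ibarra+Mbeki, Mon evening→Baptiste, Tue morning→Baptiste, Tue afternoon→Leclerc, Tue evening→Ito, Wed morning→Johansson, Wed afternoon→Ibarra, Wed evening→Johansson.
Loads: Ibarra 2, Ito 2, Mbeki 2, Baptiste 2, Johansson 2, Leclerc 1 — all ≤ 2.

2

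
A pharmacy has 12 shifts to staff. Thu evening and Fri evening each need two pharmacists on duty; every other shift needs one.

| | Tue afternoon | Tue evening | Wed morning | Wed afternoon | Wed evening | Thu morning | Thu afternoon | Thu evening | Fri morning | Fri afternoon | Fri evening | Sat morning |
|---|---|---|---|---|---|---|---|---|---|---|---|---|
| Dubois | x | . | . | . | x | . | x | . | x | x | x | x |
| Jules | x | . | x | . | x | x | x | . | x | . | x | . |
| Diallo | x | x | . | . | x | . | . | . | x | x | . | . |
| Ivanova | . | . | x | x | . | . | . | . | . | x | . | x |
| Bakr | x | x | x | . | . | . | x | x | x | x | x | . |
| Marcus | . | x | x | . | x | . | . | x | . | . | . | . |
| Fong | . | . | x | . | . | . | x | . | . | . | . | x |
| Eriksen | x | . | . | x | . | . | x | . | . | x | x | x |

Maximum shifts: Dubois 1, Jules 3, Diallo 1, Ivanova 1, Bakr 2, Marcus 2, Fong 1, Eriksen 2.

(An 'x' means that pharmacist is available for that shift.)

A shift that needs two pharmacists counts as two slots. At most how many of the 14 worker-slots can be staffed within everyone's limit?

Total capacity across all pharmacists is 1+3+1+1+2+2+1+2 = 13, and 14 slots are needed, so at most 13 can be filled.
An assignment achieving 13: Tue afternoon→Eriksen, Tue evening→Diallo, Wed morning→Marcus, Wed afternoon→Ivanova, Wed evening→Dubois, Thu morning→Jules, Thu afternoon→Eriksen, Thu evening→Bakr+Marcus, Fri morning→Jules, Fri evening→Jules+Bakr, Sat morning→Fong.
Loads: Dubois 1/1, Jules 3/3, Diallo 1/1, Ivanova 1/1, Bakr 2/2, Marcus 2/2, Fong 1/1, Eriksen 2/2.

13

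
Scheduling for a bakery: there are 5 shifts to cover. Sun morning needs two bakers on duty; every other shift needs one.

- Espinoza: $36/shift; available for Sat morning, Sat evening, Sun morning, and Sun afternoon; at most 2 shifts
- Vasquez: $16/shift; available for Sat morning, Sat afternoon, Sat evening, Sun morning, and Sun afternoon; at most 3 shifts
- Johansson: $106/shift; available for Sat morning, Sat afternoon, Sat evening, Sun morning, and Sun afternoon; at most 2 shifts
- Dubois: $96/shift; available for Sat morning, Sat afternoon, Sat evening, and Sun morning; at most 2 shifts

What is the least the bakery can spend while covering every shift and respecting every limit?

$216

Picking the cheapest available baker for each shift independently would cost $116, but that ignores the shift limits.
An optimal schedule: Sat morning→Vasquez, Sat afternoon→Vasquez, Sat evening→Espinoza, Sun morning→Espinoza+Dubois, Sun afternoon→Vasquez.
Total: 16 + 16 + 36 + 36 + 96 + 16 = $216.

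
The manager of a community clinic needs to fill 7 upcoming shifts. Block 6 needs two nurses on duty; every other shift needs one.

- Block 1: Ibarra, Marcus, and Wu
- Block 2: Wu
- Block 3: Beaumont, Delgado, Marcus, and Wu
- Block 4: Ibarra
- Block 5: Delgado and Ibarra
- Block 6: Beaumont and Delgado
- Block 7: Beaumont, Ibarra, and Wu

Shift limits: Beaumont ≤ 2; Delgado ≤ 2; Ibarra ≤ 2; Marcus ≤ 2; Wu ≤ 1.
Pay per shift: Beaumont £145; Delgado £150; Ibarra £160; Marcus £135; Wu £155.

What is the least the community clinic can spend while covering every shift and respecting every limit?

Block 2 can only be covered by Wu, so that assignment is forced.
Block 4 can only be covered by Ibarra, so that assignment is forced.
Block 6 can only be covered by Beaumont and Delgado, so that assignment is forced.
Picking the cheapest available nurse for each shift independently would cost £1175, and that bound is achievable.
An optimal schedule: Block 1→Marcus, Block 2→Wu, Block 3→Marcus, Block 4→Ibarra, Block 5→Delgado, Block 6→Beaumont+Delgado, Block 7→Beaumont.
Total: 135 + 155 + 135 + 160 + 150 + 145 + 150 + 145 = £1175.

£1175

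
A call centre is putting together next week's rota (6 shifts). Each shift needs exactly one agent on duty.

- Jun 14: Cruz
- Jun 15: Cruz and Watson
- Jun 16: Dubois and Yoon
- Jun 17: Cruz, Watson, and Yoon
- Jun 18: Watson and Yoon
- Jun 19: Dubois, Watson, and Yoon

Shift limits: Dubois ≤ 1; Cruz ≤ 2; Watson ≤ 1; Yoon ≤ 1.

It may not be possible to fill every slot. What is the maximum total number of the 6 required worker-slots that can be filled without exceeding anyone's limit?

5

Total capacity across all agents is 1+2+1+1 = 5, and 6 slots are needed, so at most 5 can be filled.
An assignment achieving 5: Jun 14→Cruz, Jun 15→Cruz, Jun 16→Dubois, Jun 17→Yoon, Jun 18→Watson.
Loads: Dubois 1/1, Cruz 2/2, Watson 1/1, Yoon 1/1.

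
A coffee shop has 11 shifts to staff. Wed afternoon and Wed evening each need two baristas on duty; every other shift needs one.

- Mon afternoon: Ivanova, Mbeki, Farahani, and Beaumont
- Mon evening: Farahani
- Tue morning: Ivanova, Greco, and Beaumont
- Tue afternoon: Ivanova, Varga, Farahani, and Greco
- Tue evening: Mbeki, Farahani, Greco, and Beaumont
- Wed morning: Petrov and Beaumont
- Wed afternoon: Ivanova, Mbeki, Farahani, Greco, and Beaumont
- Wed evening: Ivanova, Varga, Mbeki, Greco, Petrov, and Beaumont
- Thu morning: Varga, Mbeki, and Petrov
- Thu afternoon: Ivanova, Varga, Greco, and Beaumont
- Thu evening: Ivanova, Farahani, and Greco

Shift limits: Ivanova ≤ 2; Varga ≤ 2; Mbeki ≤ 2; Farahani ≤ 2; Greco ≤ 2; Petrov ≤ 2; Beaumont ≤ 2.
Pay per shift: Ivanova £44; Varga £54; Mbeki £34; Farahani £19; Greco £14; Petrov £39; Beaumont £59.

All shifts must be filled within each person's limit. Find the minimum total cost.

Mon evening can only be covered by Farahani, so that assignment is forced.
Picking the cheapest available barista for each shift independently would cost £262, but that ignores the shift limits.
An optimal schedule: Mon afternoon→Mbeki, Mon evening→Farahani, Tue morning→Ivanova, Tue afternoon→Varga, Tue evening→Mbeki, Wed morning→Petrov, Wed afternoon→Farahani+Greco, Wed evening→Petrov+Beaumont, Thu morning→Varga, Thu afternoon→Greco, Thu evening→Ivanova.
Total: 34 + 19 + 44 + 54 + 34 + 39 + 19 + 14 + 39 + 59 + 54 + 14 + 44 = £467.

£467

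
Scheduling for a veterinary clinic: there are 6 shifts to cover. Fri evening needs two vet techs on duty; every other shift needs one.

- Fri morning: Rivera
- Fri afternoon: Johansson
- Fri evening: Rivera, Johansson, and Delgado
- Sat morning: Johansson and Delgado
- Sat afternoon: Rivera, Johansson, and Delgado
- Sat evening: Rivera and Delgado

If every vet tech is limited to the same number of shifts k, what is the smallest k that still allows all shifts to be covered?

With 3 vet techs and 7 worker-slots to fill, someone must work at least ⌈7/3⌉ = 3 shifts, so k ≥ 3.
k = 3 works: Fri morning→Rivera, Fri afternoon→Johansson, Fri evening→Rivera+Johansson, Sat morning→Johansson, Sat afternoon→Delgado, Sat evening→Rivera.
Loads: Rivera 3, Johansson 3, Delgado 1 — all ≤ 3.

3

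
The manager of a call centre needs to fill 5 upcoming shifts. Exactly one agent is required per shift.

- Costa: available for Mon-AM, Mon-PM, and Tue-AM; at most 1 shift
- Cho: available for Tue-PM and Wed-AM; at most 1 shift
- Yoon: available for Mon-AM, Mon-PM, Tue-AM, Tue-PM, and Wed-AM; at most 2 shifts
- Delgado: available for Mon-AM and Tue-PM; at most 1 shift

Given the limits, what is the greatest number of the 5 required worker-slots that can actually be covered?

5

Total capacity across all agents is 1+1+2+1 = 5, and 5 slots are needed, so at most 5 can be filled.
An assignment achieving 5: Mon-AM→Yoon, Mon-PM→Costa, Tue-AM→Yoon, Tue-PM→Delgado, Wed-AM→Cho.
Loads: Costa 1/1, Cho 1/1, Yoon 2/2, Delgado 1/1.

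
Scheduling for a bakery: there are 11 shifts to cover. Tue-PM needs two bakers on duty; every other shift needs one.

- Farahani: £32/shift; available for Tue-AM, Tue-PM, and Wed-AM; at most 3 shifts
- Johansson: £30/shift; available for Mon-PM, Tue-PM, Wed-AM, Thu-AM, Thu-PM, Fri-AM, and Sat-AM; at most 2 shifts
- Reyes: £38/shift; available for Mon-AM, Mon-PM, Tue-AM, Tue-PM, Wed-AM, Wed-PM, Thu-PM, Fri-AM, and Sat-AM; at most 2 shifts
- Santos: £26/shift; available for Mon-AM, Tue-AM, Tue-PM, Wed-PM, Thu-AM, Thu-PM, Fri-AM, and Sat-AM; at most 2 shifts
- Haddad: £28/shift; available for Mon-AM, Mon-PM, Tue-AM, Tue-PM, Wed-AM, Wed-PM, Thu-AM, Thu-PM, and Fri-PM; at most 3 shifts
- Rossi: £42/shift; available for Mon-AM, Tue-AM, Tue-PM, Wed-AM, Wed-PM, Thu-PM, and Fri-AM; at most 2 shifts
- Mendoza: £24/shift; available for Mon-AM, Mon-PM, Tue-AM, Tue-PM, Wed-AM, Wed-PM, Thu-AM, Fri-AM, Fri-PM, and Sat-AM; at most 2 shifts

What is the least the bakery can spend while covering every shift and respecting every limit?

£340

Picking the cheapest available baker for each shift independently would cost £292, but that ignores the shift limits.
An optimal schedule: Mon-AM→Haddad, Mon-PM→Mendoza, Tue-AM→Farahani, Tue-PM→Johansson+Farahani, Wed-AM→Farahani, Wed-PM→Haddad, Thu-AM→Santos, Thu-PM→Haddad, Fri-AM→Johansson, Fri-PM→Mendoza, Sat-AM→Santos.
Total: 28 + 24 + 32 + 30 + 32 + 32 + 28 + 26 + 28 + 30 + 24 + 26 = £340.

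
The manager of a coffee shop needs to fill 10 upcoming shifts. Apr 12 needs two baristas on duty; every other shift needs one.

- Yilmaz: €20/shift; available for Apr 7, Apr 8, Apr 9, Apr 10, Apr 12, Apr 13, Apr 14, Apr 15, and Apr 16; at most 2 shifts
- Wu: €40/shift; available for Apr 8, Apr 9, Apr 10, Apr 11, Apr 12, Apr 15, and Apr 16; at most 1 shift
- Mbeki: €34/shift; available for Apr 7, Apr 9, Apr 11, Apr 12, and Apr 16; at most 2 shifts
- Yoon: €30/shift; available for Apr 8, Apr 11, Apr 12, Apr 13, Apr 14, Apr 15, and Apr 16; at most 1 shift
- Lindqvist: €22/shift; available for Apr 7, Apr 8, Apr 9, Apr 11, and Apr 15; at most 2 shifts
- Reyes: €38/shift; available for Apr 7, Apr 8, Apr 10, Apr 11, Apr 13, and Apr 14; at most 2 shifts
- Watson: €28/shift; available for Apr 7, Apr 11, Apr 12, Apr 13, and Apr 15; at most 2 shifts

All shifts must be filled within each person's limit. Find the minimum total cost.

€314

Picking the cheapest available barista for each shift independently would cost €230, but that ignores the shift limits.
An optimal schedule: Apr 7→Mbeki, Apr 8→Reyes, Apr 9→Lindqvist, Apr 10→Yilmaz, Apr 11→Reyes, Apr 12→Watson+Mbeki, Apr 13→Watson, Apr 14→Yilmaz, Apr 15→Lindqvist, Apr 16→Yoon.
Total: 34 + 38 + 22 + 20 + 38 + 28 + 34 + 28 + 20 + 22 + 30 = €314.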